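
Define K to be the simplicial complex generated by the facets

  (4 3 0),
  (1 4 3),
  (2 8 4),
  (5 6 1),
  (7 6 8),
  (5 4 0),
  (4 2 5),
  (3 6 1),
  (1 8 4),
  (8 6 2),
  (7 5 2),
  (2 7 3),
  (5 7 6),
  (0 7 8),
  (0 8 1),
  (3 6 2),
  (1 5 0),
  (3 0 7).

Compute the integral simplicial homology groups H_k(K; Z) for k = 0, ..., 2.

K has 9 vertices, 27 edges, 18 triangles.
rank ∂_0 = 0, rank ∂_1 = 8 ⇒ b_0 = 9 − 0 − 8 = 1; all invariant factors of ∂_1 are 1 so no torsion. So H_0 = Z.
rank ∂_1 = 8, rank ∂_2 = 18 ⇒ b_1 = 27 − 8 − 18 = 1; ∂_2 has invariant factor(s) [2] giving torsion. So H_1 = Z × Z/2.
rank ∂_2 = 18, rank ∂_3 = 0 ⇒ b_2 = 18 − 18 − 0 = 0. So H_2 = 0.

H_0 ≅ Z,  H_1 ≅ Z × Z/2,  H_2 = 0.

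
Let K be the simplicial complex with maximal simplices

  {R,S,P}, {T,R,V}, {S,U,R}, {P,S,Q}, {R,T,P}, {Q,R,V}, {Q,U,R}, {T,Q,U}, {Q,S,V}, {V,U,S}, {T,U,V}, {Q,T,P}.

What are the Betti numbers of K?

Take the total order P < Q < R < S < T < U < V on the vertex set. Then K (dimension 2) consists of the simplices:

  0-simplices (7): P, Q, R, S, T, U, V
  1-simplices (18): PQ, PR, PS, PT, QR, QS, QT, QU, QV, RS, RT, RU, RV, SU, SV, TU, TV, UV
  2-simplices (12): PQS, PQT, PRS, PRT, QRU, QRV, QSV, QTU, RSU, RTV, SUV, TUV

Hence C_0 ≅ Z^7, C_1 ≅ Z^18, C_2 ≅ Z^12.

∂_1: C_1 → C_0 is given by ∂[p,q] = [q] − [p]. For instance
  ∂TU = U − T.
The 7×18 boundary matrix has rank 6 and Smith normal form diag(1,1,1,1,1,1).

The boundary map ∂_2: C_2 → C_1 acts by ∂[p,q,r] = [q,r] − [p,r] + [p,q]. For instance
  ∂RSU = SU − RU + RS,
  ∂QTU = TU − QU + QT.
As a 18×12 matrix over Z this has rank 12, with invariant factors (1,1,1,1,1,1,1,1,1,1,1,2).

Now H_k = ker ∂_k / im ∂_{k+1}, so:

  H_0: rank C_0 − rank ∂_1 = 7 − 6 = 1, and the invariant factors of ∂_1 are all 1, so H_0 = Z.
  H_1: rank ker ∂_1 − rank ∂_2 = (18 − 6) − 12 = 0, and ∂_2 has invariant factor 2 > 1, so H_1 = Z/2.
  H_2: rank ker ∂_2 − rank ∂_3 = (12 − 12) − 0 = 0, and there is no ∂_3, so H_2 = 0.

Hence the Betti numbers are b_0 = 1, b_1 = 0, b_2 = 0.

b_0 = 1, b_1 = 0, b_2 = 0.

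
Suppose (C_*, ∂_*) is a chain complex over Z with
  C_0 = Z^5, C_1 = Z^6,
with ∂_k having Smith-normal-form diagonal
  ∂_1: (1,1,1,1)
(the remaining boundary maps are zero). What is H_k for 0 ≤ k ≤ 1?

H_0: b_0 = 5 − 0 − 4 = 1; torsion from ∂_1 factors > 1: none. So H_0 = Z.
H_1: b_1 = 6 − 4 − 0 = 2; torsion from ∂_2 factors > 1: none. So H_1 = Z^2.

H_0 = Z,  H_1 = Z^2.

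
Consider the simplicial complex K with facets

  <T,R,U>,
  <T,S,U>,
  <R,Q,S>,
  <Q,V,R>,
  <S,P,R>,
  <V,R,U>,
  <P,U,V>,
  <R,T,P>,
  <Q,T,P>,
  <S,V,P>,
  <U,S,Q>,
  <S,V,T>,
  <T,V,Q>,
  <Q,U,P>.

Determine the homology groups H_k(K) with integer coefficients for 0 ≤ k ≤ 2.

Order the vertices as P < Q < R < S < T < U < V. Listing each simplex with vertices in this order, K has dimension 2 with simplices:

  0-simplices (7): P, Q, R, S, T, U, V
  1-simplices (21): PQ, PR, PS, PT, PU, PV, QR, QS, QT, QU, QV, RS, RT, RU, RV, ST, SU, SV, TU, TV, UV
  2-simplices (14): PQT, PQU, PRS, PRT, PSV, PUV, QRS, QRV, QSU, QTV, RTU, RUV, STU, STV

giving chain groups C_0 ≅ Z^7, C_1 ≅ Z^21, C_2 ≅ Z^14.

Boundary ∂_1: C_1 → C_0 sends each edge [p,q] (with p < q) to q − p. For instance
  ∂PQ = Q − P.
This gives a 7×21 integer matrix of rank 6; reducing to Smith normal form yields diagonal entries (1,1,1,1,1,1).

∂_2: C_2 → C_1 sends each 2-simplex [p,q,r] to [q,r] − [p,r] + [p,q]. For instance
  ∂QRS = RS − QS + QR,
  ∂QTV = TV − QV + QT.
This gives a 21×14 integer matrix of rank 13; reducing to Smith normal form yields diagonal entries (1,1,1,1,1,1,1,1,1,1,1,1,1).

From H_k ≅ ker(∂_k) / im(∂_{k+1}) we obtain:

  H_0: rank C_0 − rank ∂_1 = 7 − 6 = 1, and the invariant factors of ∂_1 are all 1, so H_0 ≅ Z.
  H_1: rank ker ∂_1 − rank ∂_2 = (21 − 6) − 13 = 2, and the invariant factors of ∂_2 are all 1, so H_1 ≅ Z^2.
  H_2: rank ker ∂_2 − rank ∂_3 = (14 − 13) − 0 = 1, and there is no ∂_3, so H_2 ≅ Z.

H_0 ≅ Z,  H_1 ≅ Z^2,  H_2 ≅ Z.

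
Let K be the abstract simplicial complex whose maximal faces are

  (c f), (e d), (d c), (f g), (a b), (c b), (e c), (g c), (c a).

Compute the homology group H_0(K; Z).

H_0 = Z.

We work with the vertex ordering a < b < c < d < e < f < g. The simplices of K, each written with vertices in increasing order, are:

  0-simplices (7): a, b, c, d, e, f, g
  1-simplices (9): ab, ac, bc, cd, ce, cf, cg, de, fg

giving chain groups C_0 ≅ Z^7, C_1 ≅ Z^9.

The boundary map ∂_1: C_1 → C_0 is given by ∂[p,q] = [q] − [p].
This gives a 7×9 integer matrix of rank 6; reducing to Smith normal form yields diagonal entries (1,1,1,1,1,1).

Now H_k = ker ∂_k / im ∂_{k+1}, so:

  H_0: rank C_0 − rank ∂_1 = 7 − 6 = 1, and the invariant factors of ∂_1 are all 1, so H_0 ≅ Z.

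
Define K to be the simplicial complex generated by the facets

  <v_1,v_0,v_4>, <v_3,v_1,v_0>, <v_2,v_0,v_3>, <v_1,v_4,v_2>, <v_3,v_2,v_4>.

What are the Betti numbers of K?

b_0 = 1, b_1 = 1, b_2 = 0.

Take the total order v_0 < v_1 < v_2 < v_3 < v_4 on the vertex set. Then K (dimension 2) consists of the simplices:

  0-simplices (5): [v_0], [v_1], [v_2], [v_3], [v_4]
  1-simplices (10): [v_0,v_1], [v_0,v_2], [v_0,v_3], [v_0,v_4], [v_1,v_2], [v_1,v_3], [v_1,v_4], [v_2,v_3], [v_2,v_4], [v_3,v_4]
  2-simplices (5): [v_0,v_1,v_3], [v_0,v_1,v_4], [v_0,v_2,v_3], [v_1,v_2,v_4], [v_2,v_3,v_4]

so the chain groups are C_0 ≅ Z^5, C_1 ≅ Z^10, C_2 ≅ Z^5.

∂_1: C_1 → C_0 maps an edge to its endpoints' difference, ∂[p,q] = q − p.
This gives a 5×10 integer matrix of rank 4; reducing to Smith normal form yields diagonal entries (1,1,1,1).

The boundary map ∂_2: C_2 → C_1 sends each 2-simplex [p,q,r] to [q,r] − [p,r] + [p,q]. For instance
  ∂[v_0,v_2,v_3] = [v_2,v_3] − [v_0,v_3] + [v_0,v_2],
  ∂[v_2,v_3,v_4] = [v_3,v_4] − [v_2,v_4] + [v_2,v_3].
The 10×5 boundary matrix has rank 5 and Smith normal form diag(1,1,1,1,1).

Now H_k = ker ∂_k / im ∂_{k+1}, so:

  H_0: rank C_0 − rank ∂_1 = 5 − 4 = 1, and the invariant factors of ∂_1 are all 1, so H_0 = Z.
  H_1: rank ker ∂_1 − rank ∂_2 = (10 − 4) − 5 = 1, and the invariant factors of ∂_2 are all 1, so H_1 = Z.
  H_2: rank ker ∂_2 − rank ∂_3 = (5 − 5) − 0 = 0, and there is no ∂_3, so H_2 = 0.

Hence the Betti numbers are b_0 = 1, b_1 = 1, b_2 = 0.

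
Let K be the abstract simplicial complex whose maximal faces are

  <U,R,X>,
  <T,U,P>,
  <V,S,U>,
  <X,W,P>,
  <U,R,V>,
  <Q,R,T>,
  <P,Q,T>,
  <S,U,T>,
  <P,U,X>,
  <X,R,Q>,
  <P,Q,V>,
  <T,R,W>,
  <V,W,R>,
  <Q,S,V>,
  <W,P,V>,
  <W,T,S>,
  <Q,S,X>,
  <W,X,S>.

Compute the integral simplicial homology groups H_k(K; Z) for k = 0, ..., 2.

H_0 = Z,  H_1 = Z^2,  H_2 = Z.

We work with the vertex ordering P < Q < R < S < T < U < V < W < X. The simplices of K, each written with vertices in increasing order, are:

  0-simplices (9): P, Q, R, S, T, U, V, W, X
  1-simplices (27): PQ, PT, PU, PV, PW, PX, QR, QS, QT, QV, QX, RT, RU, RV, RW, RX, ST, SU, SV, SW, SX, TU, TW, UV, UX, VW, WX
  2-simplices (18): PQT, PQV, PTU, PUX, PVW, PWX, QRT, QRX, QSV, QSX, RTW, RUV, RUX, RVW, STU, STW, SUV, SWX

so the chain groups are C_0 ≅ Z^9, C_1 ≅ Z^27, C_2 ≅ Z^18.

∂_1: C_1 → C_0 sends each edge [p,q] (with p < q) to q − p.
The resulting 9×27 matrix has rank 8, and its Smith normal form has invariant factors (1,1,1,1,1,1,1,1).

The boundary map ∂_2: C_2 → C_1 maps a triangle to the signed sum of its edges. For instance
  ∂QRX = RX − QX + QR,
  ∂STW = TW − SW + ST.
This gives a 27×18 integer matrix of rank 17; reducing to Smith normal form yields diagonal entries (1,1,1,1,1,1,1,1,1,1,1,1,1,1,1,1,1).

Reading off H_k = ker ∂_k / im ∂_{k+1}:

  H_0: rank C_0 − rank ∂_1 = 9 − 8 = 1, and the invariant factors of ∂_1 are all 1, so H_0 ≅ Z.
  H_1: rank ker ∂_1 − rank ∂_2 = (27 − 8) − 17 = 2, and the invariant factors of ∂_2 are all 1, so H_1 ≅ Z^2.
  H_2: rank ker ∂_2 − rank ∂_3 = (18 − 17) − 0 = 1, and there is no ∂_3, so H_2 ≅ Z.

As a check, the Euler characteristic is 9 − 27 + 18 = 0, which agrees with 1 − 2 + 1 = 0.
(K is a triangulation of the torus T^2.)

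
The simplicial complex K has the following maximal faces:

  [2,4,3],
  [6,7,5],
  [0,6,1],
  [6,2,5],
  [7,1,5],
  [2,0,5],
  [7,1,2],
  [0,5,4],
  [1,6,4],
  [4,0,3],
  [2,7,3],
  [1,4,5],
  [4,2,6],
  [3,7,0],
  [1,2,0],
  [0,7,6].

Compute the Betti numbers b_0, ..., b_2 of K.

Fix the vertex order 0 < 1 < 2 < 3 < 4 < 5 < 6 < 7 and write every simplex with vertices in increasing order. Then dim K = 2 and the simplices of K are:

  0-simplices (8): [0], [1], [2], [3], [4], [5], [6], [7]
  1-simplices (24): (24 of them)
  2-simplices (16): [0,1,2], [0,1,6], [0,2,5], [0,3,4], [0,3,7], [0,4,5], [0,6,7], [1,2,7], [1,4,5], [1,4,6], [1,5,7], [2,3,4], [2,3,7], [2,4,6], [2,5,6], [5,6,7]

so the chain groups are C_0 ≅ Z^8, C_1 ≅ Z^24, C_2 ≅ Z^16.

Boundary ∂_1: C_1 → C_0 is given by ∂[p,q] = [q] − [p]. For instance
  ∂[0,2] = [2] − [0].
The resulting 8×24 matrix has rank 7, and its Smith normal form has invariant factors (1,1,1,1,1,1,1).

The boundary map ∂_2: C_2 → C_1 maps a triangle to the signed sum of its edges. For instance
  ∂[2,5,6] = [5,6] − [2,6] + [2,5],
  ∂[0,1,6] = [1,6] − [0,6] + [0,1].
The resulting 24×16 matrix has rank 15, and its Smith normal form has invariant factors (1,1,1,1,1,1,1,1,1,1,1,1,1,1,1).

From H_k ≅ ker(∂_k) / im(∂_{k+1}) we obtain:

  H_0: rank C_0 − rank ∂_1 = 8 − 7 = 1, and the invariant factors of ∂_1 are all 1, so H_0 = Z.
  H_1: rank ker ∂_1 − rank ∂_2 = (24 − 7) − 15 = 2, and the invariant factors of ∂_2 are all 1, so H_1 = Z^2.
  H_2: rank ker ∂_2 − rank ∂_3 = (16 − 15) − 0 = 1, and there is no ∂_3, so H_2 = Z.

Hence the Betti numbers are b_0 = 1, b_1 = 2, b_2 = 1.

b_0 = 1, b_1 = 2, b_2 = 1.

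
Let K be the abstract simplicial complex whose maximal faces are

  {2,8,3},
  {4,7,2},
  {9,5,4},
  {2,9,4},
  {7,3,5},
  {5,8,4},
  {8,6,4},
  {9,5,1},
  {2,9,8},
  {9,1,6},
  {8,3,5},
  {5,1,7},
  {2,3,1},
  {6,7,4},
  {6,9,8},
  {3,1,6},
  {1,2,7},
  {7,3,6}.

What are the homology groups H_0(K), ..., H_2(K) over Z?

We work with the vertex ordering 1 < 2 < 3 < 4 < 5 < 6 < 7 < 8 < 9. The simplices of K, each written with vertices in increasing order, are:

  0-simplices (9): [1], [2], [3], [4], [5], [6], [7], [8], [9]
  1-simplices (27): (27 of them)
  2-simplices (18): [1,2,3], [1,2,7], [1,3,6], [1,5,7], [1,5,9], [1,6,9], [2,3,8], [2,4,7], [2,4,9], [2,8,9], [3,5,7], [3,5,8], [3,6,7], [4,5,8], [4,5,9], [4,6,7], [4,6,8], [6,8,9]

giving chain groups C_0 ≅ Z^9, C_1 ≅ Z^27, C_2 ≅ Z^18.

The boundary map ∂_1: C_1 → C_0 is given by ∂[p,q] = [q] − [p].
As a 9×27 matrix over Z this has rank 8, with invariant factors (1,1,1,1,1,1,1,1).

The boundary map ∂_2: C_2 → C_1 sends each 2-simplex [p,q,r] to [q,r] − [p,r] + [p,q]. For instance
  ∂[4,5,9] = [5,9] − [4,9] + [4,5],
  ∂[1,6,9] = [6,9] − [1,9] + [1,6].
The 27×18 boundary matrix has rank 18 and Smith normal form diag(1,1,1,1,1,1,1,1,1,1,1,1,1,1,1,1,1,2).

From H_k ≅ ker(∂_k) / im(∂_{k+1}) we obtain:

  H_0: rank C_0 − rank ∂_1 = 9 − 8 = 1, and the invariant factors of ∂_1 are all 1, so H_0 ≅ Z.
  H_1: rank ker ∂_1 − rank ∂_2 = (27 − 8) − 18 = 1, and ∂_2 has invariant factor 2 > 1, so H_1 ≅ Z ⊕ Z/2.
  H_2: rank ker ∂_2 − rank ∂_3 = (18 − 18) − 0 = 0, and there is no ∂_3, so H_2 ≅ 0.

As a check, the Euler characteristic is 9 − 27 + 18 = 0, which agrees with 1 − 1 + 0 = 0.
(K is a triangulation of the Klein bottle.)

H_0 = Z,  H_1 = Z ⊕ Z/2,  H_2 = 0.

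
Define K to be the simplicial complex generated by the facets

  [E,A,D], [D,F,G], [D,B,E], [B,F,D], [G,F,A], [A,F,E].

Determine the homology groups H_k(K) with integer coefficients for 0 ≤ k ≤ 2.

H_0 ≅ Z,  H_1 ≅ Z,  H_2 = 0.

Take the total order A < B < D < E < F < G on the vertex set. Then K (dimension 2) consists of the simplices:

  0-simplices (6): A, B, D, E, F, G
  1-simplices (12): AD, AE, AF, AG, BD, BE, BF, DE, DF, DG, EF, FG
  2-simplices (6): ADE, AEF, AFG, BDE, BDF, DFG

Hence C_0 ≅ Z^6, C_1 ≅ Z^12, C_2 ≅ Z^6.

∂_1: C_1 → C_0 sends each edge [p,q] (with p < q) to q − p. For instance
  ∂FG = G − F.
The resulting 6×12 matrix has rank 5, and its Smith normal form has invariant factors (1,1,1,1,1).

The boundary map ∂_2: C_2 → C_1 acts by ∂[p,q,r] = [q,r] − [p,r] + [p,q]. For instance
  ∂BDE = DE − BE + BD,
  ∂AEF = EF − AF + AE.
As a 12×6 matrix over Z this has rank 6, with invariant factors (1,1,1,1,1,1).

Computing H_k = (kernel of ∂_k) / (image of ∂_{k+1}):

  H_0: rank C_0 − rank ∂_1 = 6 − 5 = 1, and the invariant factors of ∂_1 are all 1, so H_0 ≅ Z.
  H_1: rank ker ∂_1 − rank ∂_2 = (12 − 5) − 6 = 1, and the invariant factors of ∂_2 are all 1, so H_1 ≅ Z.
  H_2: rank ker ∂_2 − rank ∂_3 = (6 − 6) − 0 = 0, and there is no ∂_3, so H_2 ≅ 0.

As a check, the Euler characteristic is 6 − 12 + 6 = 0, which agrees with 1 − 1 + 0 = 0.
(K is a triangulation of the cylinder S^1 x I.)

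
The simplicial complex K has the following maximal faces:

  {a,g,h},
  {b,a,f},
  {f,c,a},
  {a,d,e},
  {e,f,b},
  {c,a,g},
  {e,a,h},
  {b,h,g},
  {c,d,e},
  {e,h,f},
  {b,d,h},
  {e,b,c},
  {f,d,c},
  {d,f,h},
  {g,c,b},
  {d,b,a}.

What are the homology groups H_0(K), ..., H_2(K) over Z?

H_0 = Z,  H_1 = Z^2,  H_2 = Z.

K has 8 vertices, 24 edges, 16 triangles.
rank ∂_0 = 0, rank ∂_1 = 7 ⇒ b_0 = 8 − 0 − 7 = 1; all invariant factors of ∂_1 are 1 so no torsion. So H_0 ≅ Z.
rank ∂_1 = 7, rank ∂_2 = 15 ⇒ b_1 = 24 − 7 − 15 = 2; all invariant factors of ∂_2 are 1 so no torsion. So H_1 ≅ Z^2.
rank ∂_2 = 15, rank ∂_3 = 0 ⇒ b_2 = 16 − 15 − 0 = 1. So H_2 ≅ Z.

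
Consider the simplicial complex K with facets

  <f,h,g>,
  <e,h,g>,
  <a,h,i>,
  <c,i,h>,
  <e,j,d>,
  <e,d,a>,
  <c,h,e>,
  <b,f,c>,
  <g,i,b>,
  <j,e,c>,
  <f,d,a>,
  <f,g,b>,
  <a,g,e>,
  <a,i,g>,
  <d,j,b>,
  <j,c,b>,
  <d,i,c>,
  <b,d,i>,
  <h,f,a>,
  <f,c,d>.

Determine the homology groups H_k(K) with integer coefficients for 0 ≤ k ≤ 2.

Take the total order a < b < c < d < e < f < g < h < i < j on the vertex set. Then K (dimension 2) consists of the simplices:

  0-simplices (10): a, b, c, d, e, f, g, h, i, j
  1-simplices (30): ad, ae, af, ag, ah, ai, bc, bd, bf, bg, bi, bj, cd, ce, cf, ch, ci, cj, de, df, di, dj, eg, eh, ej, fg, fh, gh, gi, hi
  2-simplices (20): ade, adf, aeg, afh, agi, ahi, bcf, bcj, bdi, bdj, bfg, bgi, cdf, cdi, ceh, cej, chi, dej, egh, fgh

so the chain groups are C_0 ≅ Z^10, C_1 ≅ Z^30, C_2 ≅ Z^20.

∂_1: C_1 → C_0 sends each edge [p,q] (with p < q) to q − p. For instance
  ∂ch = h − c.
The 10×30 boundary matrix has rank 9 and Smith normal form diag(1,1,1,1,1,1,1,1,1).

The boundary map ∂_2: C_2 → C_1 acts by ∂[p,q,r] = [q,r] − [p,r] + [p,q]. For instance
  ∂cdi = di − ci + cd,
  ∂ahi = hi − ai + ah.
This gives a 30×20 integer matrix of rank 20; reducing to Smith normal form yields diagonal entries (1,1,1,1,1,1,1,1,1,1,1,1,1,1,1,1,1,1,1,2).

Computing H_k = (kernel of ∂_k) / (image of ∂_{k+1}):

  H_0: rank C_0 − rank ∂_1 = 10 − 9 = 1, and the invariant factors of ∂_1 are all 1, so H_0 = Z.
  H_1: rank ker ∂_1 − rank ∂_2 = (30 − 9) − 20 = 1, and ∂_2 has invariant factor 2 > 1, so H_1 = Z ⊕ Z/2.
  H_2: rank ker ∂_2 − rank ∂_3 = (20 − 20) − 0 = 0, and there is no ∂_3, so H_2 = 0.

As a check, the Euler characteristic is 10 − 30 + 20 = 0, which agrees with 1 − 1 + 0 = 0.
(K is a triangulation of the Klein bottle.)

H_0 = Z,  H_1 = Z ⊕ Z/2,  H_2 = 0.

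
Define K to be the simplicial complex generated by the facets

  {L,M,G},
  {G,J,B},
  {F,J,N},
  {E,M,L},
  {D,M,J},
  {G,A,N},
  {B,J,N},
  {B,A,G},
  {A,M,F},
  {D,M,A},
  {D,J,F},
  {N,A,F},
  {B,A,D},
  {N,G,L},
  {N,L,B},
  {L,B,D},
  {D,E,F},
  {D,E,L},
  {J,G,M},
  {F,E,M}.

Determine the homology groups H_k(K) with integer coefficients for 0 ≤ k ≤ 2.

H_0 ≅ Z,  H_1 ≅ Z × Z/2,  H_2 = 0.

Take the total order A < B < D < E < F < G < J < L < M < N on the vertex set. Then K (dimension 2) consists of the simplices:

  0-simplices (10): A, B, D, E, F, G, J, L, M, N
  1-simplices (30): AB, AD, AF, AG, AM, AN, BD, BG, BJ, BL, BN, DE, DF, DJ, DL, DM, EF, EL, EM, FJ, FM, FN, GJ, GL, GM, GN, JM, JN, LM, LN
  2-simplices (20): ABD, ABG, ADM, AFM, AFN, AGN, BDL, BGJ, BJN, BLN, DEF, DEL, DFJ, DJM, EFM, ELM, FJN, GJM, GLM, GLN

so the chain groups are C_0 ≅ Z^10, C_1 ≅ Z^30, C_2 ≅ Z^20.

Boundary ∂_1: C_1 → C_0 is given by ∂[p,q] = [q] − [p].
As a 10×30 matrix over Z this has rank 9, with invariant factors (1,1,1,1,1,1,1,1,1).

The boundary map ∂_2: C_2 → C_1 maps a triangle to the signed sum of its edges. For instance
  ∂BLN = LN − BN + BL,
  ∂AGN = GN − AN + AG.
The 30×20 boundary matrix has rank 20 and Smith normal form diag(1,1,1,1,1,1,1,1,1,1,1,1,1,1,1,1,1,1,1,2).

Reading off H_k = ker ∂_k / im ∂_{k+1}:

  H_0: rank C_0 − rank ∂_1 = 10 − 9 = 1, and the invariant factors of ∂_1 are all 1, so H_0 ≅ Z.
  H_1: rank ker ∂_1 − rank ∂_2 = (30 − 9) − 20 = 1, and ∂_2 has invariant factor 2 > 1, so H_1 ≅ Z × Z/2.
  H_2: rank ker ∂_2 − rank ∂_3 = (20 − 20) − 0 = 0, and there is no ∂_3, so H_2 ≅ 0.

As a check, the Euler characteristic is 10 − 30 + 20 = 0, which agrees with 1 − 1 + 0 = 0.
(K is a triangulation of the Klein bottle.)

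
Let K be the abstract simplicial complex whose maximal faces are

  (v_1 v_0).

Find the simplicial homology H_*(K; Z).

Order the vertices as v_0 < v_1. Listing each simplex with vertices in this order, K has dimension 1 with simplices:

  0-simplices (2): [v_0], [v_1]
  1-simplices (1): [v_0,v_1]

Hence C_0 ≅ Z^2, C_1 ≅ Z^1.

Boundary ∂_1: C_1 → C_0 is given by ∂[p,q] = [q] − [p]. For instance
  ∂[v_0,v_1] = [v_1] − [v_0].
This gives a 2×1 integer matrix of rank 1; reducing to Smith normal form yields diagonal entries (1).

Computing H_k = (kernel of ∂_k) / (image of ∂_{k+1}):

  H_0: rank C_0 − rank ∂_1 = 2 − 1 = 1, and the invariant factors of ∂_1 are all 1, so H_0 ≅ Z.
  H_1: rank ker ∂_1 − rank ∂_2 = (1 − 1) − 0 = 0, and there is no ∂_2, so H_1 ≅ 0.

As a check, the Euler characteristic is 2 − 1 = 1, which agrees with 1 − 0 = 1.

H_0 = Z,  H_1 = 0.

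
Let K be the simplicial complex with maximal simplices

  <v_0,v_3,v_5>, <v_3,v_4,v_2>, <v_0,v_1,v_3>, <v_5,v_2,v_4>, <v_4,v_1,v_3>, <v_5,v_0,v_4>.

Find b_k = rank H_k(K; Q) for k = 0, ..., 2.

b_0 = 1, b_1 = 1, b_2 = 0.

Fix the vertex order v_0 < v_1 < v_2 < v_3 < v_4 < v_5 and write every simplex with vertices in increasing order. Then dim K = 2 and the simplices of K are:

  0-simplices (6): [v_0], [v_1], [v_2], [v_3], [v_4], [v_5]
  1-simplices (12): [v_0,v_1], [v_0,v_3], [v_0,v_4], [v_0,v_5], [v_1,v_3], [v_1,v_4], [v_2,v_3], [v_2,v_4], [v_2,v_5], [v_3,v_4], [v_3,v_5], [v_4,v_5]
  2-simplices (6): [v_0,v_1,v_3], [v_0,v_3,v_5], [v_0,v_4,v_5], [v_1,v_3,v_4], [v_2,v_3,v_4], [v_2,v_4,v_5]

Hence C_0 ≅ Z^6, C_1 ≅ Z^12, C_2 ≅ Z^6.

Boundary ∂_1: C_1 → C_0 maps an edge to its endpoints' difference, ∂[p,q] = q − p.
As a 6×12 matrix over Z this has rank 5, with invariant factors (1,1,1,1,1).

The boundary map ∂_2: C_2 → C_1 sends each 2-simplex [p,q,r] to [q,r] − [p,r] + [p,q]. For instance
  ∂[v_0,v_1,v_3] = [v_1,v_3] − [v_0,v_3] + [v_0,v_1],
  ∂[v_2,v_4,v_5] = [v_4,v_5] − [v_2,v_5] + [v_2,v_4].
The resulting 12×6 matrix has rank 6, and its Smith normal form has invariant factors (1,1,1,1,1,1).

From H_k ≅ ker(∂_k) / im(∂_{k+1}) we obtain:

  H_0: rank C_0 − rank ∂_1 = 6 − 5 = 1, and the invariant factors of ∂_1 are all 1, so H_0 ≅ Z.
  H_1: rank ker ∂_1 − rank ∂_2 = (12 − 5) − 6 = 1, and the invariant factors of ∂_2 are all 1, so H_1 ≅ Z.
  H_2: rank ker ∂_2 − rank ∂_3 = (6 − 6) − 0 = 0, and there is no ∂_3, so H_2 ≅ 0.

Hence the Betti numbers are b_0 = 1, b_1 = 1, b_2 = 0.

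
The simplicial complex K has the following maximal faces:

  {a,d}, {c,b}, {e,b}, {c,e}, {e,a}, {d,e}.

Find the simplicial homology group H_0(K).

H_0 ≅ Z.

Take the total order a < b < c < d < e on the vertex set. Then K (dimension 1) consists of the simplices:

  0-simplices (5): a, b, c, d, e
  1-simplices (6): ad, ae, bc, be, ce, de

so the chain groups are C_0 ≅ Z^5, C_1 ≅ Z^6.

∂_1: C_1 → C_0 sends each edge [p,q] (with p < q) to q − p. For instance
  ∂ad = d − a.
The 5×6 boundary matrix has rank 4 and Smith normal form diag(1,1,1,1).

Computing H_k = (kernel of ∂_k) / (image of ∂_{k+1}):

  H_0: rank C_0 − rank ∂_1 = 5 − 4 = 1, and the invariant factors of ∂_1 are all 1, so H_0 ≅ Z.

(K is a triangulation of a wedge of 2 circles.)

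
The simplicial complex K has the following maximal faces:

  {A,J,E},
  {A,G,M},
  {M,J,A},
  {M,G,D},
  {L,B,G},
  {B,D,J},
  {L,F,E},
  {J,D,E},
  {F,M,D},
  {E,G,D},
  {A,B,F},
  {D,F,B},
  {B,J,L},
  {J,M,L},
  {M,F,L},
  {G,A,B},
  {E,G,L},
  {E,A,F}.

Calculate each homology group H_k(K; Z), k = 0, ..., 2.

Order the vertices as A < B < D < E < F < G < J < L < M. Listing each simplex with vertices in this order, K has dimension 2 with simplices:

  0-simplices (9): A, B, D, E, F, G, J, L, M
  1-simplices (27): AB, AE, AF, AG, AJ, AM, BD, BF, BG, BJ, BL, DE, DF, DG, DJ, DM, EF, EG, EJ, EL, FL, FM, GL, GM, JL, JM, LM
  2-simplices (18): ABF, ABG, AEF, AEJ, AGM, AJM, BDF, BDJ, BGL, BJL, DEG, DEJ, DFM, DGM, EFL, EGL, FLM, JLM

Hence C_0 ≅ Z^9, C_1 ≅ Z^27, C_2 ≅ Z^18.

∂_1: C_1 → C_0 maps an edge to its endpoints' difference, ∂[p,q] = q − p.
The 9×27 boundary matrix has rank 8 and Smith normal form diag(1,1,1,1,1,1,1,1).

The boundary map ∂_2: C_2 → C_1 acts by ∂[p,q,r] = [q,r] − [p,r] + [p,q]. For instance
  ∂AEF = EF − AF + AE,
  ∂BJL = JL − BL + BJ.
The resulting 27×18 matrix has rank 17, and its Smith normal form has invariant factors (1,1,1,1,1,1,1,1,1,1,1,1,1,1,1,1,1).

Now H_k = ker ∂_k / im ∂_{k+1}, so:

  H_0: rank C_0 − rank ∂_1 = 9 − 8 = 1, and the invariant factors of ∂_1 are all 1, so H_0 = Z.
  H_1: rank ker ∂_1 − rank ∂_2 = (27 − 8) − 17 = 2, and the invariant factors of ∂_2 are all 1, so H_1 = Z^2.
  H_2: rank ker ∂_2 − rank ∂_3 = (18 − 17) − 0 = 1, and there is no ∂_3, so H_2 = Z.

H_0 = Z,  H_1 = Z^2,  H_2 = Z.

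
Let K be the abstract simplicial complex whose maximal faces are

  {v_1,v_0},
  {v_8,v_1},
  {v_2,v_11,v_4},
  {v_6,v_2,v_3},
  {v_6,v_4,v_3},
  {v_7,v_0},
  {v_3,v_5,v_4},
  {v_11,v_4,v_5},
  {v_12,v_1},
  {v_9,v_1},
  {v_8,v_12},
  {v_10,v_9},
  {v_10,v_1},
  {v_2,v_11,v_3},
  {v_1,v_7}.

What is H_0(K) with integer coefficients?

H_0 ≅ Z^2.

Take the total order v_0 < v_1 < v_2 < v_3 < v_4 < v_5 < v_6 < v_7 < v_8 < v_9 < v_10 < v_11 < v_12 on the vertex set. Then K (dimension 2) consists of the simplices:

  0-simplices (13): [v_0], [v_1], [v_2], [v_3], [v_4], [v_5], [v_6], [v_7], [v_8], [v_9], [v_10], [v_11], [v_12]
  1-simplices (21): (21 of them)
  2-simplices (6): [v_2,v_3,v_6], [v_2,v_3,v_11], [v_2,v_4,v_11], [v_3,v_4,v_5], [v_3,v_4,v_6], [v_4,v_5,v_11]

so the chain groups are C_0 ≅ Z^13, C_1 ≅ Z^21, C_2 ≅ Z^6.

Boundary ∂_1: C_1 → C_0 maps an edge to its endpoints' difference, ∂[p,q] = q − p.
The resulting 13×21 matrix has rank 11, and its Smith normal form has invariant factors (1,1,1,1,1,1,1,1,1,1,1).

∂_2: C_2 → C_1 maps a triangle to the signed sum of its edges. For instance
  ∂[v_2,v_3,v_6] = [v_3,v_6] − [v_2,v_6] + [v_2,v_3],
  ∂[v_3,v_4,v_5] = [v_4,v_5] − [v_3,v_5] + [v_3,v_4].
The 21×6 boundary matrix has rank 6 and Smith normal form diag(1,1,1,1,1,1).

From H_k ≅ ker(∂_k) / im(∂_{k+1}) we obtain:

  H_0: rank C_0 − rank ∂_1 = 13 − 11 = 2, and the invariant factors of ∂_1 are all 1, so H_0 ≅ Z^2.

(K is a triangulation of the disjoint union of the cylinder S^1 x I and a wedge of 3 circles.)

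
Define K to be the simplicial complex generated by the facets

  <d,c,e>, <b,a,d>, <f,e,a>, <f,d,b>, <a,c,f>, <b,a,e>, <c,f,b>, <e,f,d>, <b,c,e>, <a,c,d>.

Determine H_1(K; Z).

Order the vertices as a < b < c < d < e < f. Listing each simplex with vertices in this order, K has dimension 2 with simplices:

  0-simplices (6): a, b, c, d, e, f
  1-simplices (15): ab, ac, ad, ae, af, bc, bd, be, bf, cd, ce, cf, de, df, ef
  2-simplices (10): abd, abe, acd, acf, aef, bce, bcf, bdf, cde, def

Hence C_0 ≅ Z^6, C_1 ≅ Z^15, C_2 ≅ Z^10.

Boundary ∂_1: C_1 → C_0 is given by ∂[p,q] = [q] − [p]. For instance
  ∂ac = c − a.
This gives a 6×15 integer matrix of rank 5; reducing to Smith normal form yields diagonal entries (1,1,1,1,1).

The boundary map ∂_2: C_2 → C_1 acts by ∂[p,q,r] = [q,r] − [p,r] + [p,q]. For instance
  ∂bdf = df − bf + bd,
  ∂bce = ce − be + bc.
The 15×10 boundary matrix has rank 10 and Smith normal form diag(1,1,1,1,1,1,1,1,1,2).

Reading off H_k = ker ∂_k / im ∂_{k+1}:

  H_1: rank ker ∂_1 − rank ∂_2 = (15 − 5) − 10 = 0, and ∂_2 has invariant factor 2 > 1, so H_1 ≅ Z/2.

H_1 ≅ Z/2.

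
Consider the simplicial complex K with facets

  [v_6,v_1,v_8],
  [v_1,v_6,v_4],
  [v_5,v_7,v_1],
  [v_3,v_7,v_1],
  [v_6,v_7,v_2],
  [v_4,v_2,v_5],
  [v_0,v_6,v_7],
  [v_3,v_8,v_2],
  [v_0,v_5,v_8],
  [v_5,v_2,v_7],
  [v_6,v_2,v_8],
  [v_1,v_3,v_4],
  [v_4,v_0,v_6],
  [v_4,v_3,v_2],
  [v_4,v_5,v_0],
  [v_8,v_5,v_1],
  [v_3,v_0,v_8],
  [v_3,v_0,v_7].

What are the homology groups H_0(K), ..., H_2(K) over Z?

H_0 = Z,  H_1 = Z^2,  H_2 = Z.

Take the total order v_0 < v_1 < v_2 < v_3 < v_4 < v_5 < v_6 < v_7 < v_8 on the vertex set. Then K (dimension 2) consists of the simplices:

  0-simplices (9): [v_0], [v_1], [v_2], [v_3], [v_4], [v_5], [v_6], [v_7], [v_8]
  1-simplices (27): (27 of them)
  2-simplices (18): (18 of them)

giving chain groups C_0 ≅ Z^9, C_1 ≅ Z^27, C_2 ≅ Z^18.

The boundary map ∂_1: C_1 → C_0 is given by ∂[p,q] = [q] − [p].
This gives a 9×27 integer matrix of rank 8; reducing to Smith normal form yields diagonal entries (1,1,1,1,1,1,1,1).

The boundary map ∂_2: C_2 → C_1 acts by ∂[p,q,r] = [q,r] − [p,r] + [p,q]. For instance
  ∂[v_0,v_3,v_8] = [v_3,v_8] − [v_0,v_8] + [v_0,v_3],
  ∂[v_2,v_6,v_8] = [v_6,v_8] − [v_2,v_8] + [v_2,v_6].
As a 27×18 matrix over Z this has rank 17, with invariant factors (1,1,1,1,1,1,1,1,1,1,1,1,1,1,1,1,1).

Now H_k = ker ∂_k / im ∂_{k+1}, so:

  H_0: rank C_0 − rank ∂_1 = 9 − 8 = 1, and the invariant factors of ∂_1 are all 1, so H_0 = Z.
  H_1: rank ker ∂_1 − rank ∂_2 = (27 − 8) − 17 = 2, and the invariant factors of ∂_2 are all 1, so H_1 = Z^2.
  H_2: rank ker ∂_2 − rank ∂_3 = (18 − 17) − 0 = 1, and there is no ∂_3, so H_2 = Z.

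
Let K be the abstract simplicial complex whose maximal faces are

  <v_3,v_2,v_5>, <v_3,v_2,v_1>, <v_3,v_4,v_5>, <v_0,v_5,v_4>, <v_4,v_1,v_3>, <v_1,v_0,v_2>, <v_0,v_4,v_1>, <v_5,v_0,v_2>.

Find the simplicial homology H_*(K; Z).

Take the total order v_0 < v_1 < v_2 < v_3 < v_4 < v_5 on the vertex set. Then K (dimension 2) consists of the simplices:

  0-simplices (6): [v_0], [v_1], [v_2], [v_3], [v_4], [v_5]
  1-simplices (12): [v_0,v_1], [v_0,v_2], [v_0,v_4], [v_0,v_5], [v_1,v_2], [v_1,v_3], [v_1,v_4], [v_2,v_3], [v_2,v_5], [v_3,v_4], [v_3,v_5], [v_4,v_5]
  2-simplices (8): [v_0,v_1,v_2], [v_0,v_1,v_4], [v_0,v_2,v_5], [v_0,v_4,v_5], [v_1,v_2,v_3], [v_1,v_3,v_4], [v_2,v_3,v_5], [v_3,v_4,v_5]

Hence C_0 ≅ Z^6, C_1 ≅ Z^12, C_2 ≅ Z^8.

∂_1: C_1 → C_0 sends each edge [p,q] (with p < q) to q − p. For instance
  ∂[v_3,v_5] = [v_5] − [v_3].
The resulting 6×12 matrix has rank 5, and its Smith normal form has invariant factors (1,1,1,1,1).

The boundary map ∂_2: C_2 → C_1 maps a triangle to the signed sum of its edges. For instance
  ∂[v_0,v_1,v_4] = [v_1,v_4] − [v_0,v_4] + [v_0,v_1],
  ∂[v_0,v_4,v_5] = [v_4,v_5] − [v_0,v_5] + [v_0,v_4].
This gives a 12×8 integer matrix of rank 7; reducing to Smith normal form yields diagonal entries (1,1,1,1,1,1,1).

From H_k ≅ ker(∂_k) / im(∂_{k+1}) we obtain:

  H_0: rank C_0 − rank ∂_1 = 6 − 5 = 1, and the invariant factors of ∂_1 are all 1, so H_0 = Z.
  H_1: rank ker ∂_1 − rank ∂_2 = (12 − 5) − 7 = 0, and the invariant factors of ∂_2 are all 1, so H_1 = 0.
  H_2: rank ker ∂_2 − rank ∂_3 = (8 − 7) − 0 = 1, and there is no ∂_3, so H_2 = Z.

As a check, the Euler characteristic is 6 − 12 + 8 = 2, which agrees with 1 − 0 + 1 = 2.

H_0 ≅ Z,  H_1 = 0,  H_2 ≅ Z.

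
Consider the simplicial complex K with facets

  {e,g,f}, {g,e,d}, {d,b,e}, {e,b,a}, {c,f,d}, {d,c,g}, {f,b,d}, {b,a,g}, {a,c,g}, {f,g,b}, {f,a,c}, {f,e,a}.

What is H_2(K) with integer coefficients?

H_2 ≅ 0.

We work with the vertex ordering a < b < c < d < e < f < g. The simplices of K, each written with vertices in increasing order, are:

  0-simplices (7): a, b, c, d, e, f, g
  1-simplices (18): ab, ac, ae, af, ag, bd, be, bf, bg, cd, cf, cg, de, df, dg, ef, eg, fg
  2-simplices (12): abe, abg, acf, acg, aef, bde, bdf, bfg, cdf, cdg, deg, efg

Hence C_0 ≅ Z^7, C_1 ≅ Z^18, C_2 ≅ Z^12.

∂_1: C_1 → C_0 is given by ∂[p,q] = [q] − [p].
The 7×18 boundary matrix has rank 6 and Smith normal form diag(1,1,1,1,1,1).

The boundary map ∂_2: C_2 → C_1 maps a triangle to the signed sum of its edges. For instance
  ∂cdf = df − cf + cd,
  ∂aef = ef − af + ae.
As a 18×12 matrix over Z this has rank 12, with invariant factors (1,1,1,1,1,1,1,1,1,1,1,2).

From H_k ≅ ker(∂_k) / im(∂_{k+1}) we obtain:

  H_2: rank ker ∂_2 − rank ∂_3 = (12 − 12) − 0 = 0, and there is no ∂_3, so H_2 ≅ 0.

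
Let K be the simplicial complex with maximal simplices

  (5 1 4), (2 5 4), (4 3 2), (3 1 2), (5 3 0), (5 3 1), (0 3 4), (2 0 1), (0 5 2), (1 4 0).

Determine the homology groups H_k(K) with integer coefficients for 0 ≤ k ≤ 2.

H_0 ≅ Z,  H_1 ≅ Z/2,  H_2 = 0.

Fix the vertex order 0 < 1 < 2 < 3 < 4 < 5 and write every simplex with vertices in increasing order. Then dim K = 2 and the simplices of K are:

  0-simplices (6): [0], [1], [2], [3], [4], [5]
  1-simplices (15): [0,1], [0,2], [0,3], [0,4], [0,5], [1,2], [1,3], [1,4], [1,5], [2,3], [2,4], [2,5], [3,4], [3,5], [4,5]
  2-simplices (10): [0,1,2], [0,1,4], [0,2,5], [0,3,4], [0,3,5], [1,2,3], [1,3,5], [1,4,5], [2,3,4], [2,4,5]

giving chain groups C_0 ≅ Z^6, C_1 ≅ Z^15, C_2 ≅ Z^10.

Boundary ∂_1: C_1 → C_0 sends each edge [p,q] (with p < q) to q − p. For instance
  ∂[2,3] = [3] − [2].
The 6×15 boundary matrix has rank 5 and Smith normal form diag(1,1,1,1,1).

∂_2: C_2 → C_1 sends each 2-simplex [p,q,r] to [q,r] − [p,r] + [p,q]. For instance
  ∂[0,1,2] = [1,2] − [0,2] + [0,1],
  ∂[0,1,4] = [1,4] − [0,4] + [0,1].
As a 15×10 matrix over Z this has rank 10, with invariant factors (1,1,1,1,1,1,1,1,1,2).

Computing H_k = (kernel of ∂_k) / (image of ∂_{k+1}):

  H_0: rank C_0 − rank ∂_1 = 6 − 5 = 1, and the invariant factors of ∂_1 are all 1, so H_0 = Z.
  H_1: rank ker ∂_1 − rank ∂_2 = (15 − 5) − 10 = 0, and ∂_2 has invariant factor 2 > 1, so H_1 = Z/2.
  H_2: rank ker ∂_2 − rank ∂_3 = (10 − 10) − 0 = 0, and there is no ∂_3, so H_2 = 0.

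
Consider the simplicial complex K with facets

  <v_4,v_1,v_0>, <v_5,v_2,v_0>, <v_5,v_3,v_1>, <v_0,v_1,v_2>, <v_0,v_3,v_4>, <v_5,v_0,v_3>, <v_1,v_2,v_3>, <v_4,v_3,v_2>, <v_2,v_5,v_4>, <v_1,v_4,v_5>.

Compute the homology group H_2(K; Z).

We work with the vertex ordering v_0 < v_1 < v_2 < v_3 < v_4 < v_5. The simplices of K, each written with vertices in increasing order, are:

  0-simplices (6): [v_0], [v_1], [v_2], [v_3], [v_4], [v_5]
  1-simplices (15): (15 of them)
  2-simplices (10): [v_0,v_1,v_2], [v_0,v_1,v_4], [v_0,v_2,v_5], [v_0,v_3,v_4], [v_0,v_3,v_5], [v_1,v_2,v_3], [v_1,v_3,v_5], [v_1,v_4,v_5], [v_2,v_3,v_4], [v_2,v_4,v_5]

giving chain groups C_0 ≅ Z^6, C_1 ≅ Z^15, C_2 ≅ Z^10.

The boundary map ∂_1: C_1 → C_0 maps an edge to its endpoints' difference, ∂[p,q] = q − p.
The resulting 6×15 matrix has rank 5, and its Smith normal form has invariant factors (1,1,1,1,1).

∂_2: C_2 → C_1 acts by ∂[p,q,r] = [q,r] − [p,r] + [p,q]. For instance
  ∂[v_0,v_3,v_4] = [v_3,v_4] − [v_0,v_4] + [v_0,v_3],
  ∂[v_1,v_2,v_3] = [v_2,v_3] − [v_1,v_3] + [v_1,v_2].
As a 15×10 matrix over Z this has rank 10, with invariant factors (1,1,1,1,1,1,1,1,1,2).

Reading off H_k = ker ∂_k / im ∂_{k+1}:

  H_2: rank ker ∂_2 − rank ∂_3 = (10 − 10) − 0 = 0, and there is no ∂_3, so H_2 = 0.

H_2 = 0.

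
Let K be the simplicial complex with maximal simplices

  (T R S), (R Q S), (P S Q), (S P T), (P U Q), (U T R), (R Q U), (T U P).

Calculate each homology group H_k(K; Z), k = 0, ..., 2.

K has 6 vertices, 12 edges, 8 triangles.
rank ∂_0 = 0, rank ∂_1 = 5 ⇒ b_0 = 6 − 0 − 5 = 1; all invariant factors of ∂_1 are 1 so no torsion. So H_0 = Z.
rank ∂_1 = 5, rank ∂_2 = 7 ⇒ b_1 = 12 − 5 − 7 = 0; all invariant factors of ∂_2 are 1 so no torsion. So H_1 = 0.
rank ∂_2 = 7, rank ∂_3 = 0 ⇒ b_2 = 8 − 7 − 0 = 1. So H_2 = Z.

H_0 ≅ Z,  H_1 = 0,  H_2 ≅ Z.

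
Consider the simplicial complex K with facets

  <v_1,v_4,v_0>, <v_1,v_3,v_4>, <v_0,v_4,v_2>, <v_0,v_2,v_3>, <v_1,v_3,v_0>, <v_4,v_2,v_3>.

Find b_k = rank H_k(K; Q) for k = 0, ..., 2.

Order the vertices as v_0 < v_1 < v_2 < v_3 < v_4. Listing each simplex with vertices in this order, K has dimension 2 with simplices:

  0-simplices (5): [v_0], [v_1], [v_2], [v_3], [v_4]
  1-simplices (9): [v_0,v_1], [v_0,v_2], [v_0,v_3], [v_0,v_4], [v_1,v_3], [v_1,v_4], [v_2,v_3], [v_2,v_4], [v_3,v_4]
  2-simplices (6): [v_0,v_1,v_3], [v_0,v_1,v_4], [v_0,v_2,v_3], [v_0,v_2,v_4], [v_1,v_3,v_4], [v_2,v_3,v_4]

Hence C_0 ≅ Z^5, C_1 ≅ Z^9, C_2 ≅ Z^6.

∂_1: C_1 → C_0 maps an edge to its endpoints' difference, ∂[p,q] = q − p. For instance
  ∂[v_1,v_4] = [v_4] − [v_1].
The resulting 5×9 matrix has rank 4, and its Smith normal form has invariant factors (1,1,1,1).

∂_2: C_2 → C_1 acts by ∂[p,q,r] = [q,r] − [p,r] + [p,q]. For instance
  ∂[v_0,v_1,v_3] = [v_1,v_3] − [v_0,v_3] + [v_0,v_1],
  ∂[v_2,v_3,v_4] = [v_3,v_4] − [v_2,v_4] + [v_2,v_3].
As a 9×6 matrix over Z this has rank 5, with invariant factors (1,1,1,1,1).

Computing H_k = (kernel of ∂_k) / (image of ∂_{k+1}):

  H_0: rank C_0 − rank ∂_1 = 5 − 4 = 1, and the invariant factors of ∂_1 are all 1, so H_0 = Z.
  H_1: rank ker ∂_1 − rank ∂_2 = (9 − 4) − 5 = 0, and the invariant factors of ∂_2 are all 1, so H_1 = 0.
  H_2: rank ker ∂_2 − rank ∂_3 = (6 − 5) − 0 = 1, and there is no ∂_3, so H_2 = Z.

Hence the Betti numbers are b_0 = 1, b_1 = 0, b_2 = 1.

b_0 = 1, b_1 = 0, b_2 = 1.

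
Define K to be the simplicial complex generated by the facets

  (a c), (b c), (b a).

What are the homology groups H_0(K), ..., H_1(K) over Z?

H_0 = Z,  H_1 = Z.

Fix the vertex order a < b < c and write every simplex with vertices in increasing order. Then dim K = 1 and the simplices of K are:

  0-simplices (3): a, b, c
  1-simplices (3): ab, ac, bc

Hence C_0 ≅ Z^3, C_1 ≅ Z^3.

The boundary map ∂_1: C_1 → C_0 is given by ∂[p,q] = [q] − [p].
The resulting 3×3 matrix has rank 2, and its Smith normal form has invariant factors (1,1).

Reading off H_k = ker ∂_k / im ∂_{k+1}:

  H_0: rank C_0 − rank ∂_1 = 3 − 2 = 1, and the invariant factors of ∂_1 are all 1, so H_0 ≅ Z.
  H_1: rank ker ∂_1 − rank ∂_2 = (3 − 2) − 0 = 1, and there is no ∂_2, so H_1 ≅ Z.

As a check, the Euler characteristic is 3 − 3 = 0, which agrees with 1 − 1 = 0.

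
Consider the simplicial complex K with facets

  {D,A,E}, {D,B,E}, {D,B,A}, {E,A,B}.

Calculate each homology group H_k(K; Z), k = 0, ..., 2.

We work with the vertex ordering A < B < D < E. The simplices of K, each written with vertices in increasing order, are:

  0-simplices (4): A, B, D, E
  1-simplices (6): AB, AD, AE, BD, BE, DE
  2-simplices (4): ABD, ABE, ADE, BDE

Hence C_0 ≅ Z^4, C_1 ≅ Z^6, C_2 ≅ Z^4.

∂_1: C_1 → C_0 sends each edge [p,q] (with p < q) to q − p. For instance
  ∂BE = E − B.
The resulting 4×6 matrix has rank 3, and its Smith normal form has invariant factors (1,1,1).

The boundary map ∂_2: C_2 → C_1 acts by ∂[p,q,r] = [q,r] − [p,r] + [p,q]. For instance
  ∂BDE = DE − BE + BD,
  ∂ABD = BD − AD + AB.
The 6×4 boundary matrix has rank 3 and Smith normal form diag(1,1,1).

Reading off H_k = ker ∂_k / im ∂_{k+1}:

  H_0: rank C_0 − rank ∂_1 = 4 − 3 = 1, and the invariant factors of ∂_1 are all 1, so H_0 ≅ Z.
  H_1: rank ker ∂_1 − rank ∂_2 = (6 − 3) − 3 = 0, and the invariant factors of ∂_2 are all 1, so H_1 ≅ 0.
  H_2: rank ker ∂_2 − rank ∂_3 = (4 − 3) − 0 = 1, and there is no ∂_3, so H_2 ≅ Z.

(K is a triangulation of the 2-sphere S^2.)

H_0 ≅ Z,  H_1 = 0,  H_2 ≅ Z.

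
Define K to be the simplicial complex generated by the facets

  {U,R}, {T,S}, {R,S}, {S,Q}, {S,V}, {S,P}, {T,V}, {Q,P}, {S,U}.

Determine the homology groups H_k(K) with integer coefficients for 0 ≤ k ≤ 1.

H_0 = Z,  H_1 = Z^3.

Take the total order P < Q < R < S < T < U < V on the vertex set. Then K (dimension 1) consists of the simplices:

  0-simplices (7): P, Q, R, S, T, U, V
  1-simplices (9): PQ, PS, QS, RS, RU, ST, SU, SV, TV

giving chain groups C_0 ≅ Z^7, C_1 ≅ Z^9.

Boundary ∂_1: C_1 → C_0 maps an edge to its endpoints' difference, ∂[p,q] = q − p.
The 7×9 boundary matrix has rank 6 and Smith normal form diag(1,1,1,1,1,1).

From H_k ≅ ker(∂_k) / im(∂_{k+1}) we obtain:

  H_0: rank C_0 − rank ∂_1 = 7 − 6 = 1, and the invariant factors of ∂_1 are all 1, so H_0 ≅ Z.
  H_1: rank ker ∂_1 − rank ∂_2 = (9 − 6) − 0 = 3, and there is no ∂_2, so H_1 ≅ Z^3.

(K is a triangulation of a wedge of 3 circles.)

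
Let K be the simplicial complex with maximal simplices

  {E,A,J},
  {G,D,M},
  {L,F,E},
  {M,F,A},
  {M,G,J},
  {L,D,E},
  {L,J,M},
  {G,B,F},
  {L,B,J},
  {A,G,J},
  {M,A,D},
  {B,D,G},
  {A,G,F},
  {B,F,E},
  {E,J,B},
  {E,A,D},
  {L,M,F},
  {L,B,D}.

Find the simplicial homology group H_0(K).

H_0 = Z.

Fix the vertex order A < B < D < E < F < G < J < L < M and write every simplex with vertices in increasing order. Then dim K = 2 and the simplices of K are:

  0-simplices (9): A, B, D, E, F, G, J, L, M
  1-simplices (27): AD, AE, AF, AG, AJ, AM, BD, BE, BF, BG, BJ, BL, DE, DG, DL, DM, EF, EJ, EL, FG, FL, FM, GJ, GM, JL, JM, LM
  2-simplices (18): ADE, ADM, AEJ, AFG, AFM, AGJ, BDG, BDL, BEF, BEJ, BFG, BJL, DEL, DGM, EFL, FLM, GJM, JLM

Hence C_0 ≅ Z^9, C_1 ≅ Z^27, C_2 ≅ Z^18.

The boundary map ∂_1: C_1 → C_0 maps an edge to its endpoints' difference, ∂[p,q] = q − p. For instance
  ∂AD = D − A.
The resulting 9×27 matrix has rank 8, and its Smith normal form has invariant factors (1,1,1,1,1,1,1,1).

∂_2: C_2 → C_1 acts by ∂[p,q,r] = [q,r] − [p,r] + [p,q]. For instance
  ∂ADE = DE − AE + AD,
  ∂BEJ = EJ − BJ + BE.
The 27×18 boundary matrix has rank 18 and Smith normal form diag(1,1,1,1,1,1,1,1,1,1,1,1,1,1,1,1,1,2).

Reading off H_k = ker ∂_k / im ∂_{k+1}:

  H_0: rank C_0 − rank ∂_1 = 9 − 8 = 1, and the invariant factors of ∂_1 are all 1, so H_0 = Z.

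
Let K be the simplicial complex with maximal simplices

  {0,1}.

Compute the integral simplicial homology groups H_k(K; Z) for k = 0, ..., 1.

H_0 = Z,  H_1 = 0.

We work with the vertex ordering 0 < 1. The simplices of K, each written with vertices in increasing order, are:

  0-simplices (2): [0], [1]
  1-simplices (1): [0,1]

giving chain groups C_0 ≅ Z^2, C_1 ≅ Z^1.

Boundary ∂_1: C_1 → C_0 maps an edge to its endpoints' difference, ∂[p,q] = q − p.
The 2×1 boundary matrix has rank 1 and Smith normal form diag(1).

Computing H_k = (kernel of ∂_k) / (image of ∂_{k+1}):

  H_0: rank C_0 − rank ∂_1 = 2 − 1 = 1, and the invariant factors of ∂_1 are all 1, so H_0 = Z.
  H_1: rank ker ∂_1 − rank ∂_2 = (1 − 1) − 0 = 0, and there is no ∂_2, so H_1 = 0.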